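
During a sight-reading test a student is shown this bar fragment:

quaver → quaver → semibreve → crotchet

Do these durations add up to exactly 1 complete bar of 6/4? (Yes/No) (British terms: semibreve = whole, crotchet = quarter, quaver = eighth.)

Yes

One bar of 6/4 = 12 eighth notes.
In eighth notes: quaver = 1; quaver = 1; semibreve = 8; crotchet = 2.
Adding: 1 + 1 + 8 + 2 = 12.
12 equals 12, so the answer is Yes.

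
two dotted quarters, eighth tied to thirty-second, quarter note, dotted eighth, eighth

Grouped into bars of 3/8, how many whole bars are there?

3

One bar of 3/8 = 12 thirty-second notes.
In thirty-second notes: dotted quarter = 12; dotted quarter = 12; eighth tied to thirty-second (eighth + thirty-second) = 5; quarter note = 8; dotted eighth = 6; eighth = 4.
Sum: 12 + 12 + 5 + 8 + 6 + 4 = 47.
47 ÷ 12 = 3 complete bars with 11 left over.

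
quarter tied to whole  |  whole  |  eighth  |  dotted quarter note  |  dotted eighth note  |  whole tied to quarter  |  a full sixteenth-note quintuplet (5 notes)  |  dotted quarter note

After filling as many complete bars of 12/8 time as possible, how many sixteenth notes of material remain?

5

One bar of 12/8 = 24 sixteenth notes.
Convert each value to sixteenth notes: quarter tied to whole (quarter + whole) = 20; whole = 16; eighth = 2; dotted quarter note = 6; dotted eighth note = 3; whole tied to quarter (whole + quarter) = 20; a full sixteenth-note quintuplet (5 notes) (five quintuplet sixteenths span one quarter) = 4; dotted quarter note = 6.
Total: 20 + 16 + 2 + 6 + 3 + 20 + 4 + 6 = 77.
77 ÷ 24 = 3 complete bars with 5 sixteenth notes remaining.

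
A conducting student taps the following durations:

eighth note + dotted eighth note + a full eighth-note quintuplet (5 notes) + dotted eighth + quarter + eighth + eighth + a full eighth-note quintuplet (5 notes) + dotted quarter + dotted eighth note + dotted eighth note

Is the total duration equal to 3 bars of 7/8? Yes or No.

One bar of 7/8 = 14 sixteenth notes, so 3 bars = 42.
In sixteenth notes: eighth note = 2; dotted eighth note = 3; a full eighth-note quintuplet (5 notes) (five quintuplet eighths span one half) = 8; dotted eighth = 3; quarter = 4; eighth = 2; eighth = 2; a full eighth-note quintuplet (5 notes) (five quintuplet eighths span one half) = 8; dotted quarter = 6; dotted eighth note = 3; dotted eighth note = 3.
Sum: 2 + 3 + 8 + 3 + 4 + 2 + 2 + 8 + 6 + 3 + 3 = 44.
44 exceeds 42, so the answer is No.

No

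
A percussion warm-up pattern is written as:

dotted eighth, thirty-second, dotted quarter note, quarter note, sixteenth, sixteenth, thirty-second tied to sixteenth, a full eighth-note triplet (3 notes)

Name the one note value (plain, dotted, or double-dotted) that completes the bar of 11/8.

The bar of 11/8 = 44 thirty-second notes.
In thirty-second notes: dotted eighth = 6; thirty-second = 1; dotted quarter note = 12; quarter note = 8; sixteenth = 2; sixteenth = 2; thirty-second tied to sixteenth (thirty-second + sixteenth) = 3; a full eighth-note triplet (3 notes) (three triplet eighths span one quarter) = 8.
Altogether 6 + 1 + 12 + 8 + 2 + 2 + 3 + 8 = 42.
Remaining: 44 − 42 = 2 thirty-second notes, which is a sixteenth note.

sixteenth note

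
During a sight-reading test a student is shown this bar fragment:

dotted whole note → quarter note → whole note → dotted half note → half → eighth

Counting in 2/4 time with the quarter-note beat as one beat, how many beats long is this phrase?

16.5

One quarter-note beat = 2 eighth notes.
In eighth notes: dotted whole note = 12; quarter note = 2; whole note = 8; dotted half note = 6; half = 4; eighth = 1.
Altogether 12 + 2 + 8 + 6 + 4 + 1 = 33.
33 ÷ 2 = 16.5 beats.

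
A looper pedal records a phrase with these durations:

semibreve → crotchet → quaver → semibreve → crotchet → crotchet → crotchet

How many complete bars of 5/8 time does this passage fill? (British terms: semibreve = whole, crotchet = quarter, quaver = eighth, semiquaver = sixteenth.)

5

One bar of 5/8 = 5 eighth notes.
Each duration in eighth notes: semibreve = 8; crotchet = 2; quaver = 1; semibreve = 8; crotchet = 2; crotchet = 2; crotchet = 2.
Adding: 8 + 2 + 1 + 8 + 2 + 2 + 2 = 25.
25 ÷ 5 = 5 complete bars with 0 left over.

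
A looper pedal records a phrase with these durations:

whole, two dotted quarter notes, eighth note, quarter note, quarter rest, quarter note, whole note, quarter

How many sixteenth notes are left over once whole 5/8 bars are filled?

2

One bar of 5/8 = 5 eighth notes.
Each duration in eighth notes: whole = 8; dotted quarter note = 3; dotted quarter note = 3; eighth note = 1; quarter note = 2; quarter rest = 2; quarter note = 2; whole note = 8; quarter = 2.
Altogether 8 + 3 + 3 + 1 + 2 + 2 + 2 + 8 + 2 = 31.
31 ÷ 5 = 6 complete bars with 1 eighth note remaining = 2 sixteenth notes.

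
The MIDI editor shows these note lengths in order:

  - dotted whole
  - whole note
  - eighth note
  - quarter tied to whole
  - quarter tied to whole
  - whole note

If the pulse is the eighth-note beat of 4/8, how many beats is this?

49

One eighth-note beat = 2 sixteenth notes.
Each duration in sixteenth notes: dotted whole = 24; whole note = 16; eighth note = 2; quarter tied to whole (quarter + whole) = 20; quarter tied to whole (quarter + whole) = 20; whole note = 16.
Total: 24 + 16 + 2 + 20 + 20 + 16 = 98.
98 ÷ 2 = 49 beats.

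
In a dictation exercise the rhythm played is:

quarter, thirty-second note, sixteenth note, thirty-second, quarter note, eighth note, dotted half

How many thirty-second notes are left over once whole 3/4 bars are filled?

One bar of 3/4 = 24 thirty-second notes.
Express everything in thirty-second notes: quarter = 8; thirty-second note = 1; sixteenth note = 2; thirty-second = 1; quarter note = 8; eighth note = 4; dotted half = 24.
Total: 8 + 1 + 2 + 1 + 8 + 4 + 24 = 48.
48 ÷ 24 = 2 complete bars with 0 thirty-second notes remaining.

0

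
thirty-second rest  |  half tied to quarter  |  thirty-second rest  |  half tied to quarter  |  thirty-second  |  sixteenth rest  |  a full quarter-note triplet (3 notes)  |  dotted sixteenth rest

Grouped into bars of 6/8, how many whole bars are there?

3

One bar of 6/8 = 24 thirty-second notes.
Each duration in thirty-second notes: thirty-second rest = 1; half tied to quarter (half + quarter) = 24; thirty-second rest = 1; half tied to quarter (half + quarter) = 24; thirty-second = 1; sixteenth rest = 2; a full quarter-note triplet (3 notes) (three triplet quarters span one half) = 16; dotted sixteenth rest = 3.
Adding: 1 + 24 + 1 + 24 + 1 + 2 + 16 + 3 = 72.
72 ÷ 24 = 3 complete bars with 0 left over.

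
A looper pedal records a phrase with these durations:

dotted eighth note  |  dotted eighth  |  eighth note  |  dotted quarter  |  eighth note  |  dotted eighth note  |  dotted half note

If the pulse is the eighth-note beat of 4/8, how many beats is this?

One eighth-note beat = 2 sixteenth notes.
Express everything in sixteenth notes: dotted eighth note = 3; dotted eighth = 3; eighth note = 2; dotted quarter = 6; eighth note = 2; dotted eighth note = 3; dotted half note = 12.
Altogether 3 + 3 + 2 + 6 + 2 + 3 + 12 = 31.
31 ÷ 2 = 15.5 beats.

15.5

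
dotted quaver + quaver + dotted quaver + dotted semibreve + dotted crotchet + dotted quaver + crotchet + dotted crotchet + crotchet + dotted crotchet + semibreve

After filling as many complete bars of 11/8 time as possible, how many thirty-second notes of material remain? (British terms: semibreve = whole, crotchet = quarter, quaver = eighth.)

One bar of 11/8 = 22 sixteenth notes.
Each duration in sixteenth notes: dotted quaver = 3; quaver = 2; dotted quaver = 3; dotted semibreve = 24; dotted crotchet = 6; dotted quaver = 3; crotchet = 4; dotted crotchet = 6; crotchet = 4; dotted crotchet = 6; semibreve = 16.
Altogether 3 + 2 + 3 + 24 + 6 + 3 + 4 + 6 + 4 + 6 + 16 = 77.
77 ÷ 22 = 3 complete bars with 11 sixteenth notes remaining = 22 thirty-second notes.

22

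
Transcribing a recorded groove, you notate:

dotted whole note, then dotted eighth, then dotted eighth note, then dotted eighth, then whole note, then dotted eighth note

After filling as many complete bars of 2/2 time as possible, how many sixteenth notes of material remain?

One bar of 2/2 = 16 sixteenth notes.
Each duration in sixteenth notes: dotted whole note = 24; dotted eighth = 3; dotted eighth note = 3; dotted eighth = 3; whole note = 16; dotted eighth note = 3.
Adding: 24 + 3 + 3 + 3 + 16 + 3 = 52.
52 ÷ 16 = 3 complete bars with 4 sixteenth notes remaining.

4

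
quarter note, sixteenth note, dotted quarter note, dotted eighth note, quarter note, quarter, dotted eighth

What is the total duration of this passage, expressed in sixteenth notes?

Convert each value to sixteenth notes: quarter note = 4; sixteenth note = 1; dotted quarter note = 6; dotted eighth note = 3; quarter note = 4; quarter = 4; dotted eighth = 3.
Total: 4 + 1 + 6 + 3 + 4 + 4 + 3 = 25 sixteenth notes.

25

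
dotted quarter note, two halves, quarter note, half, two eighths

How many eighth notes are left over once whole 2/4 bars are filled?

3

One bar of 2/4 = 4 eighth notes.
Express everything in eighth notes: dotted quarter note = 3; half = 4; half = 4; quarter note = 2; half = 4; eighth = 1; eighth = 1.
Total: 3 + 4 + 4 + 2 + 4 + 1 + 1 = 19.
19 ÷ 4 = 4 complete bars with 3 eighth notes remaining.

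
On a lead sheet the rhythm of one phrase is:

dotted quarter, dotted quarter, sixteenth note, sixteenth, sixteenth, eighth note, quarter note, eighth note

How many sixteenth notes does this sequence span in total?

Convert each value to sixteenth notes: dotted quarter = 6; dotted quarter = 6; sixteenth note = 1; sixteenth = 1; sixteenth = 1; eighth note = 2; quarter note = 4; eighth note = 2.
Sum: 6 + 6 + 1 + 1 + 1 + 2 + 4 + 2 = 23 sixteenth notes.

23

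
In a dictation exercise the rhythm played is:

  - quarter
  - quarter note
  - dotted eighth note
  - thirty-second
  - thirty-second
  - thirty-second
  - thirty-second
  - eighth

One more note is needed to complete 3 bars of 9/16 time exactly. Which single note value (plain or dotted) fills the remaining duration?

3 bars of 9/16 = 54 thirty-second notes.
In thirty-second notes: quarter = 8; quarter note = 8; dotted eighth note = 6; thirty-second = 1; thirty-second = 1; thirty-second = 1; thirty-second = 1; eighth = 4.
Total: 8 + 8 + 6 + 1 + 1 + 1 + 1 + 4 = 30.
Remaining: 54 − 30 = 24 thirty-second notes, which is a dotted half note.

dotted half note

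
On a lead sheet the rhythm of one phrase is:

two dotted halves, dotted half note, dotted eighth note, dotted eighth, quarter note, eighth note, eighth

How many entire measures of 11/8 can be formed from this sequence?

One bar of 11/8 = 22 sixteenth notes.
Working in sixteenth notes: dotted half = 12; dotted half = 12; dotted half note = 12; dotted eighth note = 3; dotted eighth = 3; quarter note = 4; eighth note = 2; eighth = 2.
Total: 12 + 12 + 12 + 3 + 3 + 4 + 2 + 2 = 50.
50 ÷ 22 = 2 complete bars with 6 left over.

2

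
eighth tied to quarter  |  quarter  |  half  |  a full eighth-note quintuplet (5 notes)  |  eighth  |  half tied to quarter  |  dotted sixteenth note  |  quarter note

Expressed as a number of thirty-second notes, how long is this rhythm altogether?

In thirty-second notes: eighth tied to quarter (eighth + quarter) = 12; quarter = 8; half = 16; a full eighth-note quintuplet (5 notes) (five quintuplet eighths span one half) = 16; eighth = 4; half tied to quarter (half + quarter) = 24; dotted sixteenth note = 3; quarter note = 8.
Sum: 12 + 8 + 16 + 16 + 4 + 24 + 3 + 8 = 91 thirty-second notes.

91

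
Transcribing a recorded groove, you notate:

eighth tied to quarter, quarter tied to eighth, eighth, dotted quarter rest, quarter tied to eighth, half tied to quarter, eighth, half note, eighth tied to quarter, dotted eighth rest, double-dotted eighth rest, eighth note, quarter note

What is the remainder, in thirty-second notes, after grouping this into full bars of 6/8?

One bar of 6/8 = 24 thirty-second notes.
Working in thirty-second notes: eighth tied to quarter (eighth + quarter) = 12; quarter tied to eighth (quarter + eighth) = 12; eighth = 4; dotted quarter rest = 12; quarter tied to eighth (quarter + eighth) = 12; half tied to quarter (half + quarter) = 24; eighth = 4; half note = 16; eighth tied to quarter (eighth + quarter) = 12; dotted eighth rest = 6; double-dotted eighth rest = 7; eighth note = 4; quarter note = 8.
Sum: 12 + 12 + 4 + 12 + 12 + 24 + 4 + 16 + 12 + 6 + 7 + 4 + 8 = 133.
133 ÷ 24 = 5 complete bars with 13 thirty-second notes remaining.

13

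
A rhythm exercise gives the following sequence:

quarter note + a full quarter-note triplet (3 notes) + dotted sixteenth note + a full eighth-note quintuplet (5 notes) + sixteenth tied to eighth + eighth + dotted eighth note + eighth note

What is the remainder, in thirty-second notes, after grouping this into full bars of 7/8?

One bar of 7/8 = 28 thirty-second notes.
In thirty-second notes: quarter note = 8; a full quarter-note triplet (3 notes) (three triplet quarters span one half) = 16; dotted sixteenth note = 3; a full eighth-note quintuplet (5 notes) (five quintuplet eighths span one half) = 16; sixteenth tied to eighth (sixteenth + eighth) = 6; eighth = 4; dotted eighth note = 6; eighth note = 4.
Altogether 8 + 16 + 3 + 16 + 6 + 4 + 6 + 4 = 63.
63 ÷ 28 = 2 complete bars with 7 thirty-second notes remaining.

7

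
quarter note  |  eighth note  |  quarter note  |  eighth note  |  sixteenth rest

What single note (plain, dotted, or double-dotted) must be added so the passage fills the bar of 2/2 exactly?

dotted eighth note

The bar of 2/2 = 16 sixteenth notes.
In sixteenth notes: quarter note = 4; eighth note = 2; quarter note = 4; eighth note = 2; sixteenth rest = 1.
Total: 4 + 2 + 4 + 2 + 1 = 13.
Remaining: 16 − 13 = 3 sixteenth notes, which is a dotted eighth note.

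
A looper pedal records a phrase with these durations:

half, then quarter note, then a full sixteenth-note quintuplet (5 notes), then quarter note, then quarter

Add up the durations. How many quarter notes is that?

6

Each duration in quarter notes: half = 2; quarter note = 1; a full sixteenth-note quintuplet (5 notes) (five quintuplet sixteenths span one quarter) = 1; quarter note = 1; quarter = 1.
Adding: 2 + 1 + 1 + 1 + 1 = 6 quarter notes.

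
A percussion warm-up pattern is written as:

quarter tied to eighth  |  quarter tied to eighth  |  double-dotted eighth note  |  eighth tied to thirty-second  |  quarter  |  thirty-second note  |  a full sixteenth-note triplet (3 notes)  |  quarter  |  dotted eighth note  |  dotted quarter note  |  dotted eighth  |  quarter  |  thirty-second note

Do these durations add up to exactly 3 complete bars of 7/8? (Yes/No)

One bar of 7/8 = 28 thirty-second notes, so 3 bars = 84.
Convert each value to thirty-second notes: quarter tied to eighth (quarter + eighth) = 12; quarter tied to eighth (quarter + eighth) = 12; double-dotted eighth note = 7; eighth tied to thirty-second (eighth + thirty-second) = 5; quarter = 8; thirty-second note = 1; a full sixteenth-note triplet (3 notes) (three triplet sixteenths span one eighth) = 4; quarter = 8; dotted eighth note = 6; dotted quarter note = 12; dotted eighth = 6; quarter = 8; thirty-second note = 1.
Adding: 12 + 12 + 7 + 5 + 8 + 1 + 4 + 8 + 6 + 12 + 6 + 8 + 1 = 90.
90 exceeds 84, so the answer is No.

No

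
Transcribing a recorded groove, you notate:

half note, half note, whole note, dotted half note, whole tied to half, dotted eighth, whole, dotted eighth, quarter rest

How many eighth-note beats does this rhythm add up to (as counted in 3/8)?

47

One eighth-note beat = 2 sixteenth notes.
Express everything in sixteenth notes: half note = 8; half note = 8; whole note = 16; dotted half note = 12; whole tied to half (whole + half) = 24; dotted eighth = 3; whole = 16; dotted eighth = 3; quarter rest = 4.
Adding: 8 + 8 + 16 + 12 + 24 + 3 + 16 + 3 + 4 = 94.
94 ÷ 2 = 47 beats.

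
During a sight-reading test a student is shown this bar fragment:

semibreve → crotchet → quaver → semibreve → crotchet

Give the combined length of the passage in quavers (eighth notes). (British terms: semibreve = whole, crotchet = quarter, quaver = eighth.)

Working in eighth notes: semibreve = 8; crotchet = 2; quaver = 1; semibreve = 8; crotchet = 2.
Altogether 8 + 2 + 1 + 8 + 2 = 21 eighth notes.

21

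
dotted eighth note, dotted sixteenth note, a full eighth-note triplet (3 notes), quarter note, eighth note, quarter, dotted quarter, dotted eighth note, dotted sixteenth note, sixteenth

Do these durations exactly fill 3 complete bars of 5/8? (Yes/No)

Yes

One bar of 5/8 = 20 thirty-second notes, so 3 bars = 60.
Each duration in thirty-second notes: dotted eighth note = 6; dotted sixteenth note = 3; a full eighth-note triplet (3 notes) (three triplet eighths span one quarter) = 8; quarter note = 8; eighth note = 4; quarter = 8; dotted quarter = 12; dotted eighth note = 6; dotted sixteenth note = 3; sixteenth = 2.
Total: 6 + 3 + 8 + 8 + 4 + 8 + 12 + 6 + 3 + 2 = 60.
60 equals 60, so the answer is Yes.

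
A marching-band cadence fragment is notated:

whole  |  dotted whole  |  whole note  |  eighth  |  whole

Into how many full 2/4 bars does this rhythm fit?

9

One bar of 2/4 = 4 eighth notes.
In eighth notes: whole = 8; dotted whole = 12; whole note = 8; eighth = 1; whole = 8.
Sum: 8 + 12 + 8 + 1 + 8 = 37.
37 ÷ 4 = 9 complete bars with 1 left over.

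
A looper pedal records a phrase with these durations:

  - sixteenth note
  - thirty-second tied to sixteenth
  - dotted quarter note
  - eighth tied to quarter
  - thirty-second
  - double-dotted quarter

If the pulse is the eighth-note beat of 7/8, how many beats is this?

11

One eighth-note beat = 4 thirty-second notes.
In thirty-second notes: sixteenth note = 2; thirty-second tied to sixteenth (thirty-second + sixteenth) = 3; dotted quarter note = 12; eighth tied to quarter (eighth + quarter) = 12; thirty-second = 1; double-dotted quarter = 14.
Altogether 2 + 3 + 12 + 12 + 1 + 14 = 44.
44 ÷ 4 = 11 beats.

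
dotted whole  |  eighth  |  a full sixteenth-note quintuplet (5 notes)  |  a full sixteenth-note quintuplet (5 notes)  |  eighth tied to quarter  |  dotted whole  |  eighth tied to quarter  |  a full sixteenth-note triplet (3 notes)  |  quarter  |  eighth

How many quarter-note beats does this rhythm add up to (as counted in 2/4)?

One quarter-note beat = 2 eighth notes.
Each duration in eighth notes: dotted whole = 12; eighth = 1; a full sixteenth-note quintuplet (5 notes) (five quintuplet sixteenths span one quarter) = 2; a full sixteenth-note quintuplet (5 notes) (five quintuplet sixteenths span one quarter) = 2; eighth tied to quarter (eighth + quarter) = 3; dotted whole = 12; eighth tied to quarter (eighth + quarter) = 3; a full sixteenth-note triplet (3 notes) (three triplet sixteenths span one eighth) = 1; quarter = 2; eighth = 1.
Adding: 12 + 1 + 2 + 2 + 3 + 12 + 3 + 1 + 2 + 1 = 39.
39 ÷ 2 = 19.5 beats.

19.5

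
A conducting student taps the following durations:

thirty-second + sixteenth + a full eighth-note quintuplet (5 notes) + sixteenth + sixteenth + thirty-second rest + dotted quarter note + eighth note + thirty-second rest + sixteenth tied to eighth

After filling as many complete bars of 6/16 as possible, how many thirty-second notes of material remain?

One bar of 6/16 = 12 thirty-second notes.
Convert each value to thirty-second notes: thirty-second = 1; sixteenth = 2; a full eighth-note quintuplet (5 notes) (five quintuplet eighths span one half) = 16; sixteenth = 2; sixteenth = 2; thirty-second rest = 1; dotted quarter note = 12; eighth note = 4; thirty-second rest = 1; sixteenth tied to eighth (sixteenth + eighth) = 6.
Total: 1 + 2 + 16 + 2 + 2 + 1 + 12 + 4 + 1 + 6 = 47.
47 ÷ 12 = 3 complete bars with 11 thirty-second notes remaining.

11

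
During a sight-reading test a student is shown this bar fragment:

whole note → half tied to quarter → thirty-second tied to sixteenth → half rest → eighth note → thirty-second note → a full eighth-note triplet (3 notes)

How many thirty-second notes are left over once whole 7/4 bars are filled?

One bar of 7/4 = 56 thirty-second notes.
In thirty-second notes: whole note = 32; half tied to quarter (half + quarter) = 24; thirty-second tied to sixteenth (thirty-second + sixteenth) = 3; half rest = 16; eighth note = 4; thirty-second note = 1; a full eighth-note triplet (3 notes) (three triplet eighths span one quarter) = 8.
Adding: 32 + 24 + 3 + 16 + 4 + 1 + 8 = 88.
88 ÷ 56 = 1 complete bar with 32 thirty-second notes remaining.

32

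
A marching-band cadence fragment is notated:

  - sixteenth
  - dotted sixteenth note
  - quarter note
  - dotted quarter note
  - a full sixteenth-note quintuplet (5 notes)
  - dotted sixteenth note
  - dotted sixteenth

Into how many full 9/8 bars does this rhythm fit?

One bar of 9/8 = 36 thirty-second notes.
Express everything in thirty-second notes: sixteenth = 2; dotted sixteenth note = 3; quarter note = 8; dotted quarter note = 12; a full sixteenth-note quintuplet (5 notes) (five quintuplet sixteenths span one quarter) = 8; dotted sixteenth note = 3; dotted sixteenth = 3.
Sum: 2 + 3 + 8 + 12 + 8 + 3 + 3 = 39.
39 ÷ 36 = 1 complete bar with 3 left over.

1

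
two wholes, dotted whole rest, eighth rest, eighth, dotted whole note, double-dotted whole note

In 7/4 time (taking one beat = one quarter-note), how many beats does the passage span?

One quarter-note beat = 2 eighth notes.
Convert each value to eighth notes: whole = 8; whole = 8; dotted whole rest = 12; eighth rest = 1; eighth = 1; dotted whole note = 12; double-dotted whole note = 14.
Altogether 8 + 8 + 12 + 1 + 1 + 12 + 14 = 56.
56 ÷ 2 = 28 beats.

28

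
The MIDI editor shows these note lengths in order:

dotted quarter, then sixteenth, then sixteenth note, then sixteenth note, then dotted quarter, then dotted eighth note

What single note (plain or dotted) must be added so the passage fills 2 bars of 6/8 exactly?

2 bars of 6/8 = 24 sixteenth notes.
Convert each value to sixteenth notes: dotted quarter = 6; sixteenth = 1; sixteenth note = 1; sixteenth note = 1; dotted quarter = 6; dotted eighth note = 3.
Altogether 6 + 1 + 1 + 1 + 6 + 3 = 18.
Remaining: 24 − 18 = 6 sixteenth notes, which is a dotted quarter note.

dotted quarter note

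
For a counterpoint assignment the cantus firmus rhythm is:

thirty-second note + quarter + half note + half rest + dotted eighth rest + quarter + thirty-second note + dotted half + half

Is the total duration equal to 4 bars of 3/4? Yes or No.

Yes

One bar of 3/4 = 24 thirty-second notes, so 4 bars = 96.
Each duration in thirty-second notes: thirty-second note = 1; quarter = 8; half note = 16; half rest = 16; dotted eighth rest = 6; quarter = 8; thirty-second note = 1; dotted half = 24; half = 16.
Adding: 1 + 8 + 16 + 16 + 6 + 8 + 1 + 24 + 16 = 96.
96 equals 96, so the answer is Yes.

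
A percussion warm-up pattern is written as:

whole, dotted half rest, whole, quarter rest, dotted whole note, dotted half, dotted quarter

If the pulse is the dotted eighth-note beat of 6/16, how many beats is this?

30

One dotted eighth-note beat = 3 sixteenth notes.
In sixteenth notes: whole = 16; dotted half rest = 12; whole = 16; quarter rest = 4; dotted whole note = 24; dotted half = 12; dotted quarter = 6.
Altogether 16 + 12 + 16 + 4 + 24 + 12 + 6 = 90.
90 ÷ 3 = 30 beats.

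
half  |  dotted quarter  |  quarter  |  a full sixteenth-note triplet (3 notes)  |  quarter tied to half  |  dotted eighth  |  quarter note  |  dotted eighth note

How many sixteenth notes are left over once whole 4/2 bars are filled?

One bar of 4/2 = 32 sixteenth notes.
Each duration in sixteenth notes: half = 8; dotted quarter = 6; quarter = 4; a full sixteenth-note triplet (3 notes) (three triplet sixteenths span one eighth) = 2; quarter tied to half (quarter + half) = 12; dotted eighth = 3; quarter note = 4; dotted eighth note = 3.
Total: 8 + 6 + 4 + 2 + 12 + 3 + 4 + 3 = 42.
42 ÷ 32 = 1 complete bar with 10 sixteenth notes remaining.

10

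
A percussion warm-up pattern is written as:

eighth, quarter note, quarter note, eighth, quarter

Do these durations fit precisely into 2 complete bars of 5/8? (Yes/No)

No

One bar of 5/8 = 5 eighth notes, so 2 bars = 10.
Each duration in eighth notes: eighth = 1; quarter note = 2; quarter note = 2; eighth = 1; quarter = 2.
Total: 1 + 2 + 2 + 1 + 2 = 8.
8 falls short of 10, so the answer is No.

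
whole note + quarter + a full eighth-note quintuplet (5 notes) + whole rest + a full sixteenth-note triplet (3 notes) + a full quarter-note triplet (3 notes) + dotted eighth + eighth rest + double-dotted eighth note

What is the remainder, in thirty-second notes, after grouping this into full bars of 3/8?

5

One bar of 3/8 = 12 thirty-second notes.
Working in thirty-second notes: whole note = 32; quarter = 8; a full eighth-note quintuplet (5 notes) (five quintuplet eighths span one half) = 16; whole rest = 32; a full sixteenth-note triplet (3 notes) (three triplet sixteenths span one eighth) = 4; a full quarter-note triplet (3 notes) (three triplet quarters span one half) = 16; dotted eighth = 6; eighth rest = 4; double-dotted eighth note = 7.
Sum: 32 + 8 + 16 + 32 + 4 + 16 + 6 + 4 + 7 = 125.
125 ÷ 12 = 10 complete bars with 5 thirty-second notes remaining.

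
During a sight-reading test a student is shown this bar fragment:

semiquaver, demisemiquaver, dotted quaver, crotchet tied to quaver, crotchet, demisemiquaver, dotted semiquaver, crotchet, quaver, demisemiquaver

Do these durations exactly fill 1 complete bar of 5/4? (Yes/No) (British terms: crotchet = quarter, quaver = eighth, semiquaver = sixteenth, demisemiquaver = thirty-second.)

One bar of 5/4 = 40 thirty-second notes.
In thirty-second notes: semiquaver = 2; demisemiquaver = 1; dotted quaver = 6; crotchet tied to quaver (crotchet + quaver) = 12; crotchet = 8; demisemiquaver = 1; dotted semiquaver = 3; crotchet = 8; quaver = 4; demisemiquaver = 1.
Total: 2 + 1 + 6 + 12 + 8 + 1 + 3 + 8 + 4 + 1 = 46.
46 exceeds 40, so the answer is No.

No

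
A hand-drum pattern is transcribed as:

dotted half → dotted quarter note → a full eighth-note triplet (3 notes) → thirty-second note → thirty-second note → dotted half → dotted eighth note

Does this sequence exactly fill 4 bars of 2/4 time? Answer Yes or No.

No

One bar of 2/4 = 16 thirty-second notes, so 4 bars = 64.
Express everything in thirty-second notes: dotted half = 24; dotted quarter note = 12; a full eighth-note triplet (3 notes) (three triplet eighths span one quarter) = 8; thirty-second note = 1; thirty-second note = 1; dotted half = 24; dotted eighth note = 6.
Total: 24 + 12 + 8 + 1 + 1 + 24 + 6 = 76.
76 exceeds 64, so the answer is No.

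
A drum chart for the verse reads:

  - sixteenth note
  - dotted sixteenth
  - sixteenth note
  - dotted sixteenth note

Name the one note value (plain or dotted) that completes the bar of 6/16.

sixteenth note

The bar of 6/16 = 12 thirty-second notes.
In thirty-second notes: sixteenth note = 2; dotted sixteenth = 3; sixteenth note = 2; dotted sixteenth note = 3.
Altogether 2 + 3 + 2 + 3 = 10.
Remaining: 12 − 10 = 2 thirty-second notes, which is a sixteenth note.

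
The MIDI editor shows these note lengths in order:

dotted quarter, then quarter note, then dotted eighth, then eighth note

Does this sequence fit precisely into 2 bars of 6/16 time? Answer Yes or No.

No

One bar of 6/16 = 6 sixteenth notes, so 2 bars = 12.
Express everything in sixteenth notes: dotted quarter = 6; quarter note = 4; dotted eighth = 3; eighth note = 2.
Total: 6 + 4 + 3 + 2 = 15.
15 exceeds 12, so the answer is No.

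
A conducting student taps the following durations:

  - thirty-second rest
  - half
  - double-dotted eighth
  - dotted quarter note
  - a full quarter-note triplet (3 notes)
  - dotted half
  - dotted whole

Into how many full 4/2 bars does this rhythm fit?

1

One bar of 4/2 = 64 thirty-second notes.
Convert each value to thirty-second notes: thirty-second rest = 1; half = 16; double-dotted eighth = 7; dotted quarter note = 12; a full quarter-note triplet (3 notes) (three triplet quarters span one half) = 16; dotted half = 24; dotted whole = 48.
Adding: 1 + 16 + 7 + 12 + 16 + 24 + 48 = 124.
124 ÷ 64 = 1 complete bar with 60 left over.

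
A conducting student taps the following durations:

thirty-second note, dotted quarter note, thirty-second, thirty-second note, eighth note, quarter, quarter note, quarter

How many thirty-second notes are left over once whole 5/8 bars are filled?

3

One bar of 5/8 = 20 thirty-second notes.
Each duration in thirty-second notes: thirty-second note = 1; dotted quarter note = 12; thirty-second = 1; thirty-second note = 1; eighth note = 4; quarter = 8; quarter note = 8; quarter = 8.
Adding: 1 + 12 + 1 + 1 + 4 + 8 + 8 + 8 = 43.
43 ÷ 20 = 2 complete bars with 3 thirty-second notes remaining.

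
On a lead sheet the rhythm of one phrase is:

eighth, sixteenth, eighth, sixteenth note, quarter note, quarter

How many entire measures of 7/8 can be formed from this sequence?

One bar of 7/8 = 14 sixteenth notes.
Working in sixteenth notes: eighth = 2; sixteenth = 1; eighth = 2; sixteenth note = 1; quarter note = 4; quarter = 4.
Sum: 2 + 1 + 2 + 1 + 4 + 4 = 14.
14 ÷ 14 = 1 complete bar with 0 left over.

1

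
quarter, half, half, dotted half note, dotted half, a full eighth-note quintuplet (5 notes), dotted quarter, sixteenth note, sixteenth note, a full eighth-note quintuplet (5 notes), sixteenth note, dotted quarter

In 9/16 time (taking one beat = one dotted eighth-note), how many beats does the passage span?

One dotted eighth-note beat = 3 sixteenth notes.
Working in sixteenth notes: quarter = 4; half = 8; half = 8; dotted half note = 12; dotted half = 12; a full eighth-note quintuplet (5 notes) (five quintuplet eighths span one half) = 8; dotted quarter = 6; sixteenth note = 1; sixteenth note = 1; a full eighth-note quintuplet (5 notes) (five quintuplet eighths span one half) = 8; sixteenth note = 1; dotted quarter = 6.
Altogether 4 + 8 + 8 + 12 + 12 + 8 + 6 + 1 + 1 + 8 + 1 + 6 = 75.
75 ÷ 3 = 25 beats.

25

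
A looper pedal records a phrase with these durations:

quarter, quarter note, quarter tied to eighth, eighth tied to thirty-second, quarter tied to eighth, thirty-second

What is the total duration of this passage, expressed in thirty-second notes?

Express everything in thirty-second notes: quarter = 8; quarter note = 8; quarter tied to eighth (quarter + eighth) = 12; eighth tied to thirty-second (eighth + thirty-second) = 5; quarter tied to eighth (quarter + eighth) = 12; thirty-second = 1.
Adding: 8 + 8 + 12 + 5 + 12 + 1 = 46 thirty-second notes.

46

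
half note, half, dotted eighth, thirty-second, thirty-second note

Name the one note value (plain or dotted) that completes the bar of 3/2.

quarter note

The bar of 3/2 = 48 thirty-second notes.
Express everything in thirty-second notes: half note = 16; half = 16; dotted eighth = 6; thirty-second = 1; thirty-second note = 1.
Adding: 16 + 16 + 6 + 1 + 1 = 40.
Remaining: 48 − 40 = 8 thirty-second notes, which is a quarter note.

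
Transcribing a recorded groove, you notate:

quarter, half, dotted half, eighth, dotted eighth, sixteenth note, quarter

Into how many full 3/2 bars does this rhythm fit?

1

One bar of 3/2 = 24 sixteenth notes.
Express everything in sixteenth notes: quarter = 4; half = 8; dotted half = 12; eighth = 2; dotted eighth = 3; sixteenth note = 1; quarter = 4.
Altogether 4 + 8 + 12 + 2 + 3 + 1 + 4 = 34.
34 ÷ 24 = 1 complete bar with 10 left over.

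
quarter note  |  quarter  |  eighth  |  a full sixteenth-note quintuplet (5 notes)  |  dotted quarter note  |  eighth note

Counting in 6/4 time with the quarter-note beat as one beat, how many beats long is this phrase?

5.5

One quarter-note beat = 2 eighth notes.
Each duration in eighth notes: quarter note = 2; quarter = 2; eighth = 1; a full sixteenth-note quintuplet (5 notes) (five quintuplet sixteenths span one quarter) = 2; dotted quarter note = 3; eighth note = 1.
Sum: 2 + 2 + 1 + 2 + 3 + 1 = 11.
11 ÷ 2 = 5.5 beats.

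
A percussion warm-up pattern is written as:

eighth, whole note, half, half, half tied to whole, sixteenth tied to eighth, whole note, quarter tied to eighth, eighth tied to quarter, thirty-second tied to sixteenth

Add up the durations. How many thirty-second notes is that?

Express everything in thirty-second notes: eighth = 4; whole note = 32; half = 16; half = 16; half tied to whole (half + whole) = 48; sixteenth tied to eighth (sixteenth + eighth) = 6; whole note = 32; quarter tied to eighth (quarter + eighth) = 12; eighth tied to quarter (eighth + quarter) = 12; thirty-second tied to sixteenth (thirty-second + sixteenth) = 3.
Total: 4 + 32 + 16 + 16 + 48 + 6 + 32 + 12 + 12 + 3 = 181 thirty-second notes.

181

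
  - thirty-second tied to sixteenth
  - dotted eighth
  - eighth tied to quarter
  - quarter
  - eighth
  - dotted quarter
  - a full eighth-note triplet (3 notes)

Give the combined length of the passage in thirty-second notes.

53

Each duration in thirty-second notes: thirty-second tied to sixteenth (thirty-second + sixteenth) = 3; dotted eighth = 6; eighth tied to quarter (eighth + quarter) = 12; quarter = 8; eighth = 4; dotted quarter = 12; a full eighth-note triplet (3 notes) (three triplet eighths span one quarter) = 8.
Total: 3 + 6 + 12 + 8 + 4 + 12 + 8 = 53 thirty-second notes.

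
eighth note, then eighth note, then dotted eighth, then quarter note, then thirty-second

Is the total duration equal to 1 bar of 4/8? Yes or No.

No

One bar of 4/8 = 16 thirty-second notes.
Express everything in thirty-second notes: eighth note = 4; eighth note = 4; dotted eighth = 6; quarter note = 8; thirty-second = 1.
Altogether 4 + 4 + 6 + 8 + 1 = 23.
23 exceeds 16, so the answer is No.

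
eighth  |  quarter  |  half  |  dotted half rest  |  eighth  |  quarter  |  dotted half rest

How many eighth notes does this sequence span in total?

Each duration in eighth notes: eighth = 1; quarter = 2; half = 4; dotted half rest = 6; eighth = 1; quarter = 2; dotted half rest = 6.
Sum: 1 + 2 + 4 + 6 + 1 + 2 + 6 = 22 eighth notes.

22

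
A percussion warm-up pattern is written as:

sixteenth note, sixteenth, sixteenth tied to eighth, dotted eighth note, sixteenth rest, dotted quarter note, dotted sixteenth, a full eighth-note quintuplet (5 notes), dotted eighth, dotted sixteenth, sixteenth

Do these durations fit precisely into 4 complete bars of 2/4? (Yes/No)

One bar of 2/4 = 16 thirty-second notes, so 4 bars = 64.
In thirty-second notes: sixteenth note = 2; sixteenth = 2; sixteenth tied to eighth (sixteenth + eighth) = 6; dotted eighth note = 6; sixteenth rest = 2; dotted quarter note = 12; dotted sixteenth = 3; a full eighth-note quintuplet (5 notes) (five quintuplet eighths span one half) = 16; dotted eighth = 6; dotted sixteenth = 3; sixteenth = 2.
Adding: 2 + 2 + 6 + 6 + 2 + 12 + 3 + 16 + 6 + 3 + 2 = 60.
60 falls short of 64, so the answer is No.

No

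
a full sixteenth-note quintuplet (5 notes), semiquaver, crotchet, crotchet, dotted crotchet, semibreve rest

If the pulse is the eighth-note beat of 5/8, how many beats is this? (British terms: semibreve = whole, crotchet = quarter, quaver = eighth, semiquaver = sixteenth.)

One eighth-note beat = 2 sixteenth notes.
In sixteenth notes: a full sixteenth-note quintuplet (5 notes) (five quintuplet sixteenths span one quarter) = 4; semiquaver = 1; crotchet = 4; crotchet = 4; dotted crotchet = 6; semibreve rest = 16.
Adding: 4 + 1 + 4 + 4 + 6 + 16 = 35.
35 ÷ 2 = 17.5 beats.

17.5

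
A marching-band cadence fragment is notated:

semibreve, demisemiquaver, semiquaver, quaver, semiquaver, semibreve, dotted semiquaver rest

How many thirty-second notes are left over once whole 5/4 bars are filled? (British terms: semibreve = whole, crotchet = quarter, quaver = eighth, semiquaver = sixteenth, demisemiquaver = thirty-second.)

36

One bar of 5/4 = 40 thirty-second notes.
Working in thirty-second notes: semibreve = 32; demisemiquaver = 1; semiquaver = 2; quaver = 4; semiquaver = 2; semibreve = 32; dotted semiquaver rest = 3.
Adding: 32 + 1 + 2 + 4 + 2 + 32 + 3 = 76.
76 ÷ 40 = 1 complete bar with 36 thirty-second notes remaining.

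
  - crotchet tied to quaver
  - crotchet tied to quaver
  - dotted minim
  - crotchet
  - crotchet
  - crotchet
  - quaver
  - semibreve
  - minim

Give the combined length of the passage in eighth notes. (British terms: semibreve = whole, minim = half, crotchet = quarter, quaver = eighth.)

31

Convert each value to eighth notes: crotchet tied to quaver (crotchet + quaver) = 3; crotchet tied to quaver (crotchet + quaver) = 3; dotted minim = 6; crotchet = 2; crotchet = 2; crotchet = 2; quaver = 1; semibreve = 8; minim = 4.
Adding: 3 + 3 + 6 + 2 + 2 + 2 + 1 + 8 + 4 = 31 eighth notes.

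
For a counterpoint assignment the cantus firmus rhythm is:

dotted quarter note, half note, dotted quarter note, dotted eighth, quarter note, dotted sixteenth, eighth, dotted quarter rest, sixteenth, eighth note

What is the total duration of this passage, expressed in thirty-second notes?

Convert each value to thirty-second notes: dotted quarter note = 12; half note = 16; dotted quarter note = 12; dotted eighth = 6; quarter note = 8; dotted sixteenth = 3; eighth = 4; dotted quarter rest = 12; sixteenth = 2; eighth note = 4.
Sum: 12 + 16 + 12 + 6 + 8 + 3 + 4 + 12 + 2 + 4 = 79 thirty-second notes.

79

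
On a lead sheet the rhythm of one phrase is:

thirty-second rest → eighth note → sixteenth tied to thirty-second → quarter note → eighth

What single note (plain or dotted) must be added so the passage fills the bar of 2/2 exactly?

dotted quarter note

The bar of 2/2 = 32 thirty-second notes.
Each duration in thirty-second notes: thirty-second rest = 1; eighth note = 4; sixteenth tied to thirty-second (sixteenth + thirty-second) = 3; quarter note = 8; eighth = 4.
Altogether 1 + 4 + 3 + 8 + 4 = 20.
Remaining: 32 − 20 = 12 thirty-second notes, which is a dotted quarter note.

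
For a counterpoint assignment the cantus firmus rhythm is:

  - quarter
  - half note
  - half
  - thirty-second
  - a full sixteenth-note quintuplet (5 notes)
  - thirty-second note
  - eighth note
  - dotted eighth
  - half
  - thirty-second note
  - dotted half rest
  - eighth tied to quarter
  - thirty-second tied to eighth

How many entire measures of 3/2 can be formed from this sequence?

2

One bar of 3/2 = 48 thirty-second notes.
Express everything in thirty-second notes: quarter = 8; half note = 16; half = 16; thirty-second = 1; a full sixteenth-note quintuplet (5 notes) (five quintuplet sixteenths span one quarter) = 8; thirty-second note = 1; eighth note = 4; dotted eighth = 6; half = 16; thirty-second note = 1; dotted half rest = 24; eighth tied to quarter (eighth + quarter) = 12; thirty-second tied to eighth (thirty-second + eighth) = 5.
Adding: 8 + 16 + 16 + 1 + 8 + 1 + 4 + 6 + 16 + 1 + 24 + 12 + 5 = 118.
118 ÷ 48 = 2 complete bars with 22 left over.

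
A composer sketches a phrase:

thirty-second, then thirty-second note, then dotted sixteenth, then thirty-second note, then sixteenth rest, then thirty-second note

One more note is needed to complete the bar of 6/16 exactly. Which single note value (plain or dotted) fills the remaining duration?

dotted sixteenth note

The bar of 6/16 = 12 thirty-second notes.
Working in thirty-second notes: thirty-second = 1; thirty-second note = 1; dotted sixteenth = 3; thirty-second note = 1; sixteenth rest = 2; thirty-second note = 1.
Altogether 1 + 1 + 3 + 1 + 2 + 1 = 9.
Remaining: 12 − 9 = 3 thirty-second notes, which is a dotted sixteenth note.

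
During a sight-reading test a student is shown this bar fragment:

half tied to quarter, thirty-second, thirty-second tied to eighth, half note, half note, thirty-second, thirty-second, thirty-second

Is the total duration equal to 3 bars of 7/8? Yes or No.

No

One bar of 7/8 = 28 thirty-second notes, so 3 bars = 84.
Working in thirty-second notes: half tied to quarter (half + quarter) = 24; thirty-second = 1; thirty-second tied to eighth (thirty-second + eighth) = 5; half note = 16; half note = 16; thirty-second = 1; thirty-second = 1; thirty-second = 1.
Altogether 24 + 1 + 5 + 16 + 16 + 1 + 1 + 1 = 65.
65 falls short of 84, so the answer is No.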